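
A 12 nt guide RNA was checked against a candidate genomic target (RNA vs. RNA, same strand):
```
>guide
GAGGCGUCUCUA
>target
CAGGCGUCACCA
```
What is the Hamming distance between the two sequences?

3

Mismatches (1-based): site 1: G→C; site 9: U→A; site 11: U→C.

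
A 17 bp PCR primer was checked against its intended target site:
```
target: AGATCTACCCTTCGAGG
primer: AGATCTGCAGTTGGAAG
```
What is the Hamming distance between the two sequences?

5

Mismatches (1-based): site 7: A→G; site 9: C→A; site 10: C→G; site 13: C→G; site 16: G→A.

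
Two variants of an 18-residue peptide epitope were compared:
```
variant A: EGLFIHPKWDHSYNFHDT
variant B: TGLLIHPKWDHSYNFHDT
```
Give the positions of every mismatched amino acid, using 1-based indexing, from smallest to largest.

1, 4

Scanning 1-based: 1: E/T; 4: F/L.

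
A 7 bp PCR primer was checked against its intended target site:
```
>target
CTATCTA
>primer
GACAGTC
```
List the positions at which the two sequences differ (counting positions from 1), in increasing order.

Differences at position 1 (C→G), position 2 (T→A), position 3 (A→C), position 4 (T→A), position 5 (C→G), position 7 (A→C).

1, 2, 3, 4, 5, 7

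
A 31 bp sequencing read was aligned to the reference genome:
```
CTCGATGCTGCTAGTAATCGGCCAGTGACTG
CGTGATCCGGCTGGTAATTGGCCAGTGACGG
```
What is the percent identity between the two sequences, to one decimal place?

77.4%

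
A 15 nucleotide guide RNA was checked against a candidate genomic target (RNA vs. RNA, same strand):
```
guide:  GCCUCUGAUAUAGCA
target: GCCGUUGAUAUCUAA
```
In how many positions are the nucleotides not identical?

5

Comparing position by position, 5 positions differ: 4 (U/G), 5 (C/U), 12 (A/C), 13 (G/U), 14 (C/A).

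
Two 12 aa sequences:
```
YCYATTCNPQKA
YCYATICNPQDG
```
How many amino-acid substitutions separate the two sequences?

3

The sequences differ at positions 6, 11, 12 (1-based) — 3 in total.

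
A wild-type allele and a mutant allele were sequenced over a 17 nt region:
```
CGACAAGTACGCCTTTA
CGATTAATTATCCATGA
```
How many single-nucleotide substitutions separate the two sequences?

The sequences differ at sites 4, 5, 7, 9, 10, 11, 14, 16 (1-based) — 8 in total.

8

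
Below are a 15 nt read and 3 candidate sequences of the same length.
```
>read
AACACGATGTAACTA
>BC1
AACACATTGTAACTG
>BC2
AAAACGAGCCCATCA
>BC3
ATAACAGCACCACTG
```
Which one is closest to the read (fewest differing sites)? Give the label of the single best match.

BC1 differs at 3 sites; BC2 differs at 7 sites; BC3 differs at 9 sites. The closest is BC1.

BC1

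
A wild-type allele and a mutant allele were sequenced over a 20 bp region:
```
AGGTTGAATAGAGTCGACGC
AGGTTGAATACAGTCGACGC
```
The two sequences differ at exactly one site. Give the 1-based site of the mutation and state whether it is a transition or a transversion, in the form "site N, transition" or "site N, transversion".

site 11, transversion

Site 11 changes G→C. G is a purine and C is a pyrimidine, so this is a transversion.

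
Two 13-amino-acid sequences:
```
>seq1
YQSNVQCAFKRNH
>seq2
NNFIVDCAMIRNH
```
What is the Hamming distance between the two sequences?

The sequences differ at positions 1, 2, 3, 4, 6, 9, 10 (1-based) — 7 in total.

7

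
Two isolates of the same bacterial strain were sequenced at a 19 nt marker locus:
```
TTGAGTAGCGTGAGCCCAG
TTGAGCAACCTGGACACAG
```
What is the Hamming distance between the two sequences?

The sequences differ at sites 6, 8, 10, 13, 14, 16 (1-based) — 6 in total.

6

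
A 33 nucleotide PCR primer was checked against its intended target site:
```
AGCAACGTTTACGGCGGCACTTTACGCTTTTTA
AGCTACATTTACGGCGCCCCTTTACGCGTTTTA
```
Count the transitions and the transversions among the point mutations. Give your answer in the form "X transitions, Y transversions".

1 transition, 4 transversions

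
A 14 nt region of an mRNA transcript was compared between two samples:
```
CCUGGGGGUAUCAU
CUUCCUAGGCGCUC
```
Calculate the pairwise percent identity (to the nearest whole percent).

29%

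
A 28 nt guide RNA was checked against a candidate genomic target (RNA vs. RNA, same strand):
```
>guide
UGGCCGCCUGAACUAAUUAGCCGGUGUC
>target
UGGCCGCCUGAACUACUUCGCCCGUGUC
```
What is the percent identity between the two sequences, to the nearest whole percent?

3 positions differ (16, 19, 23), so 25 of 28 match: 25/28 = 89.29%.

89%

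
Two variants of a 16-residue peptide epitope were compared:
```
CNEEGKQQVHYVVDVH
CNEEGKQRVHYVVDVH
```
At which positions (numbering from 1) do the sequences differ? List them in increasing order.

8

Differences at position 8 (Q→R).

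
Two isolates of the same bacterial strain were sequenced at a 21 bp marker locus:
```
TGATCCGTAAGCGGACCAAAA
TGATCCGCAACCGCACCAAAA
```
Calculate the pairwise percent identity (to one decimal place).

85.7%

Mismatches at positions 8, 11, 14 (1-based): 3 of 21.
Identical positions: 18/21 = 85.71% → 85.7%.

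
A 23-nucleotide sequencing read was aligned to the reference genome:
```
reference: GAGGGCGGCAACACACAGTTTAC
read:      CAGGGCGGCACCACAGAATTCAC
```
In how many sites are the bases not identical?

Comparing position by position, 5 sites differ: 1 (G/C), 11 (A/C), 16 (C/G), 18 (G/A), 21 (T/C).

5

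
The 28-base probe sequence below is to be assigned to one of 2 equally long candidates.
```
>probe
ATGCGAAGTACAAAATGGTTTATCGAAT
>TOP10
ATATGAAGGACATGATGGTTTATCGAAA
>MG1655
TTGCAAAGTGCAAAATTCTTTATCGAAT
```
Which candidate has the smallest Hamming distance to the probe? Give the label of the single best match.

MG1655

Hamming distances to probe — TOP10: 6; MG1655: 5.
Smallest is MG1655 with 5 mismatches.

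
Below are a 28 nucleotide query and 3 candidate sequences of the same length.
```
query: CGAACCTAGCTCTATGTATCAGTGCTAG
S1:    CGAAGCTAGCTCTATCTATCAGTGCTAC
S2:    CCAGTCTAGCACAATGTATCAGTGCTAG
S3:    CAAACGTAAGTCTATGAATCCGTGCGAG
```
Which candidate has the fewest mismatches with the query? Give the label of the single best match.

S1 differs at 3 bases; S2 differs at 5 bases; S3 differs at 7 bases. The closest is S1.

S1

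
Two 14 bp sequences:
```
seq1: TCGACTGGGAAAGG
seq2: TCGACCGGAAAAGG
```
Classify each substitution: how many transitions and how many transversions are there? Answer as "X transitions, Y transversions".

Transitions (purine↔purine or pyrimidine↔pyrimidine): 6 T→C, 9 G→A.
Transversions (purine↔pyrimidine): none.

2 transitions, 0 transversions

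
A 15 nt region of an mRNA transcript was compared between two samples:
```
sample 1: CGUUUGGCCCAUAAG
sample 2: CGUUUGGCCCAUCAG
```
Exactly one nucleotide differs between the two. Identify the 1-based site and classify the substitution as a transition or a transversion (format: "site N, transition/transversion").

site 13, transversion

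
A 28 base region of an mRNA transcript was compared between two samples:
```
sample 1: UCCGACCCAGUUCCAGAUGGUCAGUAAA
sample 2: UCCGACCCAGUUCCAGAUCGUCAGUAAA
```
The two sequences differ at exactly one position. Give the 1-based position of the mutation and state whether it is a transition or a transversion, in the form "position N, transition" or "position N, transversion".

The sequences differ only at position 19: G→C (purine→pyrimidine), a transversion.

position 19, transversion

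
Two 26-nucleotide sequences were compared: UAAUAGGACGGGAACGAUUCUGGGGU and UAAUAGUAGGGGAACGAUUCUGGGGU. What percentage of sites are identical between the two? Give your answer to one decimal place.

Mismatches at positions 7, 9 (1-based): 2 of 26.
Identical positions: 24/26 = 92.31% → 92.3%.

92.3%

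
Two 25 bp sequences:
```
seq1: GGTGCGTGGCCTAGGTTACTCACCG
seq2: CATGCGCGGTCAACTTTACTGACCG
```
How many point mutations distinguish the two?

The sequences differ at sites 1, 2, 7, 10, 12, 14, 15, 21 (1-based) — 8 in total.

8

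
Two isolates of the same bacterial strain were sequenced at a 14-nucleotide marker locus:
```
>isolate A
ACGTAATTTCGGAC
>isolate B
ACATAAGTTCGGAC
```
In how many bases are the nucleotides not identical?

Mismatches (1-based): base 3: G→A; base 7: T→G.

2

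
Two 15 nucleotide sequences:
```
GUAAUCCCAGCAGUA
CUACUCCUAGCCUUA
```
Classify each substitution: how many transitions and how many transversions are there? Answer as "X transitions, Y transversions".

1 transition, 4 transversions

Mismatches (1-based):
site 1: G→C (purine→pyrimidine, transversion)
site 4: A→C (purine→pyrimidine, transversion)
site 8: C→U (pyrimidine→pyrimidine, transition)
site 12: A→C (purine→pyrimidine, transversion)
site 13: G→U (purine→pyrimidine, transversion)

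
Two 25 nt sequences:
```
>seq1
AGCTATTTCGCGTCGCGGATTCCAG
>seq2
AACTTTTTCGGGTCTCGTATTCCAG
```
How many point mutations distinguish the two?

The sequences differ at positions 2, 5, 11, 15, 18 (1-based) — 5 in total.

5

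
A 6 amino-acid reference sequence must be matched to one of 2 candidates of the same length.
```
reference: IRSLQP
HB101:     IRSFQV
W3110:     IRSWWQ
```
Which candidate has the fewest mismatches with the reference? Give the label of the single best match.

Hamming distances to reference — HB101: 2; W3110: 3.
Smallest is HB101 with 2 mismatches.

HB101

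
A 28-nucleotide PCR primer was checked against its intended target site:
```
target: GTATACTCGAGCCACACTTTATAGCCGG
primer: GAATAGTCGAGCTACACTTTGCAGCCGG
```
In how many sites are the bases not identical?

Comparing position by position, 5 sites differ: 2 (T/A), 6 (C/G), 13 (C/T), 21 (A/G), 22 (T/C).

5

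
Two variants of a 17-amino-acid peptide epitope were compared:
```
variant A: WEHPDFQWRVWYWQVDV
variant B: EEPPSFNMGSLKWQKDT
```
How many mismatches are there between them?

11

Comparing position by position, 11 residues differ: 1 (W/E), 3 (H/P), 5 (D/S), 7 (Q/N), 8 (W/M), 9 (R/G), 10 (V/S), 11 (W/L), 12 (Y/K), 15 (V/K), 17 (V/T).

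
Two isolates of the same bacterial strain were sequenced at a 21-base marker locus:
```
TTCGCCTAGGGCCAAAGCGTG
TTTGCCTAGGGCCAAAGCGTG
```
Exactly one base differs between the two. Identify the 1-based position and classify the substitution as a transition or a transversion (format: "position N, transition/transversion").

position 3, transition

The sequences differ only at position 3: C→T (pyrimidine→pyrimidine), a transition.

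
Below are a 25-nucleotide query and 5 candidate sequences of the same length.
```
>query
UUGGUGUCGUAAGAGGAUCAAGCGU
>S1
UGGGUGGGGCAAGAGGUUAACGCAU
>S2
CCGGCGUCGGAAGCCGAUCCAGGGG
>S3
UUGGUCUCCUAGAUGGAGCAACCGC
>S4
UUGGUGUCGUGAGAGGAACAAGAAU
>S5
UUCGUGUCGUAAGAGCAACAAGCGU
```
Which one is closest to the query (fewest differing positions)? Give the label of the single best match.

S5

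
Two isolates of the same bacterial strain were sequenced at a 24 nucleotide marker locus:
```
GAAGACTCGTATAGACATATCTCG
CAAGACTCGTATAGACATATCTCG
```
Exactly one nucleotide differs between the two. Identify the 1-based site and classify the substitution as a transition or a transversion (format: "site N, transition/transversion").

site 1, transversion

Site 1 changes G→C. G is a purine and C is a pyrimidine, so this is a transversion.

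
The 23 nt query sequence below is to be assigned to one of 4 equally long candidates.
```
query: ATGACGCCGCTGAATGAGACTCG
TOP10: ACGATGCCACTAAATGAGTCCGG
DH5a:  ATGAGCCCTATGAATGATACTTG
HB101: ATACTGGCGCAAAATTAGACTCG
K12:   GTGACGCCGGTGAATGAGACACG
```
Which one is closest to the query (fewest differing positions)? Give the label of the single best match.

Hamming distances to query — TOP10: 7; DH5a: 6; HB101: 7; K12: 3.
Smallest is K12 with 3 mismatches.

K12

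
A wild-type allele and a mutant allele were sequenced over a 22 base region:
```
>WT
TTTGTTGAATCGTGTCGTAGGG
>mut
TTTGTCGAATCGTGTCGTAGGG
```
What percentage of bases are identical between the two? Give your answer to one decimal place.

1 position differs (6), so 21 of 22 match: 21/22 = 95.45%.

95.5%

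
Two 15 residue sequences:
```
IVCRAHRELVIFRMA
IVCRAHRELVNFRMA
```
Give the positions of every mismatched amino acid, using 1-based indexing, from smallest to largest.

11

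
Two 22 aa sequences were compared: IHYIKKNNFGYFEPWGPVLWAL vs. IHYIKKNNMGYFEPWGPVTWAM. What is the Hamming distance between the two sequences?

3

The sequences differ at residues 9, 19, 22 (1-based) — 3 in total.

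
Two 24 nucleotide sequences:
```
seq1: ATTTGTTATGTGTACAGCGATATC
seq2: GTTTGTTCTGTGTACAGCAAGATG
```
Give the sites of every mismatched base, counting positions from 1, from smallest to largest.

Scanning 1-based: 1: A/G; 8: A/C; 19: G/A; 21: T/G; 24: C/G.

1, 8, 19, 21, 24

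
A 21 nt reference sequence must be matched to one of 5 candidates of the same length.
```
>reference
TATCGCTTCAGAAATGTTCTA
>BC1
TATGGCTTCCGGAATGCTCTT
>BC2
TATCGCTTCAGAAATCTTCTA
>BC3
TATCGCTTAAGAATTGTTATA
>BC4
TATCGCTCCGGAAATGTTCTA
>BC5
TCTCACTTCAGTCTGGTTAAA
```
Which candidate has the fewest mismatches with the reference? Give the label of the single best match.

BC2

Hamming distances to reference — BC1: 5; BC2: 1; BC3: 3; BC4: 2; BC5: 8.
Smallest is BC2 with 1 mismatch.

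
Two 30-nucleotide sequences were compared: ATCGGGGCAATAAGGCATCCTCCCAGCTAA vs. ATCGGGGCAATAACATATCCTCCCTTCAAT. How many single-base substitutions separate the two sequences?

Mismatches (1-based): position 14: G→C; position 15: G→A; position 16: C→T; position 25: A→T; position 26: G→T; position 28: T→A; position 30: A→T.

7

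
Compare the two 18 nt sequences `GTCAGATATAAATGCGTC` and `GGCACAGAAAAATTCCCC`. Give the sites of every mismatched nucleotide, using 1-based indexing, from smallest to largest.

Differences at site 2 (T→G), site 5 (G→C), site 7 (T→G), site 9 (T→A), site 14 (G→T), site 16 (G→C), site 17 (T→C).

2, 5, 7, 9, 14, 16, 17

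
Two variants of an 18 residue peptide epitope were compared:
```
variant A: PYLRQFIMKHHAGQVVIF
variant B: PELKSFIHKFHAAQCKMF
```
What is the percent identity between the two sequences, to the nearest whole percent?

9 positions differ (2, 4, 5, 8, 10, 13, 15, 16, 17), so 9 of 18 match: 9/18 = 50%.

50%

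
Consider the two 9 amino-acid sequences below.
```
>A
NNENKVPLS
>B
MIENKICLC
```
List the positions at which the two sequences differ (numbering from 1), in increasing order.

Scanning 1-based: 1: N/M; 2: N/I; 6: V/I; 7: P/C; 9: S/C.

1, 2, 6, 7, 9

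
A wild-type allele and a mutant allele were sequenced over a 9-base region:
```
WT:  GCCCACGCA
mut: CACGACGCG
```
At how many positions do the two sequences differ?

4

Comparing position by position, 4 positions differ: 1 (G/C), 2 (C/A), 4 (C/G), 9 (A/G).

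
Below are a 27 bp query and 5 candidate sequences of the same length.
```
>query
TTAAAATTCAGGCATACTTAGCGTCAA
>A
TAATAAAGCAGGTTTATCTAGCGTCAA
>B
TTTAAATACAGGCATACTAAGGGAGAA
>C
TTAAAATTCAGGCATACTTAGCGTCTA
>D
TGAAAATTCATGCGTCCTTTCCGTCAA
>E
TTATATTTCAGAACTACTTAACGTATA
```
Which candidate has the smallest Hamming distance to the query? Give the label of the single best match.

Hamming distances to query — A: 8; B: 6; C: 1; D: 6; E: 8.
Smallest is C with 1 mismatch.

C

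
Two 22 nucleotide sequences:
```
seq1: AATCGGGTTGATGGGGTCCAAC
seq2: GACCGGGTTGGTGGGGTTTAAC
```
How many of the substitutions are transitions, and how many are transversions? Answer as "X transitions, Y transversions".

5 transitions, 0 transversions

Transitions (purine↔purine or pyrimidine↔pyrimidine): 1 A→G, 3 T→C, 11 A→G, 18 C→T, 19 C→T.
Transversions (purine↔pyrimidine): none.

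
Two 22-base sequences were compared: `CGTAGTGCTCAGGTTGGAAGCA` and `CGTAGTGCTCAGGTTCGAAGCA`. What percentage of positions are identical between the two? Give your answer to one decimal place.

95.5%

1 position differs (16), so 21 of 22 match: 21/22 = 95.45%.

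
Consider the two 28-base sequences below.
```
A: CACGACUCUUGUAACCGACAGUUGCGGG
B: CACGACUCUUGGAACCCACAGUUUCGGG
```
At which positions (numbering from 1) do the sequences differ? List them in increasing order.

12, 17, 24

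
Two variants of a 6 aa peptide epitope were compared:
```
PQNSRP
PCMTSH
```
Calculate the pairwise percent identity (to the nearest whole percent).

Mismatches at positions 2, 3, 4, 5, 6 (1-based): 5 of 6.
Identical positions: 1/6 = 16.67% → 17%.

17%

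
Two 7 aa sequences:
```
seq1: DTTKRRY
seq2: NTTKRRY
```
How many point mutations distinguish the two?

Mismatches (1-based): position 1: D→N.

1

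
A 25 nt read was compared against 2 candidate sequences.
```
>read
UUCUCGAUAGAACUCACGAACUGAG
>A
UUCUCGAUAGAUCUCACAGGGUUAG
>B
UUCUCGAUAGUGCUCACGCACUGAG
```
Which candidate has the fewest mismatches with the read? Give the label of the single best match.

B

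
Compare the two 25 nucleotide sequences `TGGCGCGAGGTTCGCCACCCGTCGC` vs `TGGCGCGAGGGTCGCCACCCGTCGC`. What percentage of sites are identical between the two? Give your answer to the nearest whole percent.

96%

Mismatch at position 11 (1-based): 1 of 25.
Identical positions: 24/25 = 96% → 96%.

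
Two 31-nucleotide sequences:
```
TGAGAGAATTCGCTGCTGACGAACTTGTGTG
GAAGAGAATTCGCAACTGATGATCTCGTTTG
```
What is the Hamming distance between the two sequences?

8

Comparing position by position, 8 positions differ: 1 (T/G), 2 (G/A), 14 (T/A), 15 (G/A), 20 (C/T), 23 (A/T), 26 (T/C), 29 (G/T).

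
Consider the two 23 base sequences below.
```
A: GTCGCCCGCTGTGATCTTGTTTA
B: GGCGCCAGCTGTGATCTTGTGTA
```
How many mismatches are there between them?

The sequences differ at positions 2, 7, 21 (1-based) — 3 in total.

3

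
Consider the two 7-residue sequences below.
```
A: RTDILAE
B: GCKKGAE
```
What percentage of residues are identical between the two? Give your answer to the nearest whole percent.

5 positions differ (1, 2, 3, 4, 5), so 2 of 7 match: 2/7 = 28.57%.

29%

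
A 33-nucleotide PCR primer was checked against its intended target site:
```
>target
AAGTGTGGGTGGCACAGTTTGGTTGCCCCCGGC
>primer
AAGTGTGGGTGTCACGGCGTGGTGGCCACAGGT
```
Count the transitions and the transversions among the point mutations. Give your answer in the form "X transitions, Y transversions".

3 transitions, 5 transversions

Mismatches (1-based):
base 12: G→T (purine→pyrimidine, transversion)
base 16: A→G (purine→purine, transition)
base 18: T→C (pyrimidine→pyrimidine, transition)
base 19: T→G (pyrimidine→purine, transversion)
base 24: T→G (pyrimidine→purine, transversion)
base 28: C→A (pyrimidine→purine, transversion)
base 30: C→A (pyrimidine→purine, transversion)
base 33: C→T (pyrimidine→pyrimidine, transition)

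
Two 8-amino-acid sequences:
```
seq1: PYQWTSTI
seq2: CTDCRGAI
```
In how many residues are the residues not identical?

7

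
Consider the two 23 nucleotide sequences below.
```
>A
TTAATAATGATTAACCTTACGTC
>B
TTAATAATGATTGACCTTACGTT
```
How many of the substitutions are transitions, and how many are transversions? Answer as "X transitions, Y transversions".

Mismatches (1-based):
base 13: A→G (purine→purine, transition)
base 23: C→T (pyrimidine→pyrimidine, transition)

2 transitions, 0 transversions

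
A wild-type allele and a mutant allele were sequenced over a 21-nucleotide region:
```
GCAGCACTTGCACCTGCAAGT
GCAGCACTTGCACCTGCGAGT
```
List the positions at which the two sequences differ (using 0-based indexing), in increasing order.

17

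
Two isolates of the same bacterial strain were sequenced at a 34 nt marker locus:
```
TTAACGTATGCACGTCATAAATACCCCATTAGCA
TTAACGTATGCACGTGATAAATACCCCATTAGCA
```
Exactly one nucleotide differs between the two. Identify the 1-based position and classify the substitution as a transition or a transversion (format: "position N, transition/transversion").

position 16, transversion

The sequences differ only at position 16: C→G (pyrimidine→purine), a transversion.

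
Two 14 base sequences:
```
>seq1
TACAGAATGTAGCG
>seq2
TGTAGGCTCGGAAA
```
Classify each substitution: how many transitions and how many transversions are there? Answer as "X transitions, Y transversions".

Mismatches (1-based):
position 2: A→G (purine→purine, transition)
position 3: C→T (pyrimidine→pyrimidine, transition)
position 6: A→G (purine→purine, transition)
position 7: A→C (purine→pyrimidine, transversion)
position 9: G→C (purine→pyrimidine, transversion)
position 10: T→G (pyrimidine→purine, transversion)
position 11: A→G (purine→purine, transition)
position 12: G→A (purine→purine, transition)
position 13: C→A (pyrimidine→purine, transversion)
position 14: G→A (purine→purine, transition)

6 transitions, 4 transversions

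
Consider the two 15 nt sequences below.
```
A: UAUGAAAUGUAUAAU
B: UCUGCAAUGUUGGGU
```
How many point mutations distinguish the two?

The sequences differ at bases 2, 5, 11, 12, 13, 14 (1-based) — 6 in total.

6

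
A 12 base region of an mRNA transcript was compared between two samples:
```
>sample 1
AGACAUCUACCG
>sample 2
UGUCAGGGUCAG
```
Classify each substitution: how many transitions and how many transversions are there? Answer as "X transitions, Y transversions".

0 transitions, 7 transversions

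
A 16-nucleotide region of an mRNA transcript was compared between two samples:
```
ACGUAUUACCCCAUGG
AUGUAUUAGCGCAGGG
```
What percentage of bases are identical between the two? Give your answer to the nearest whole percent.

75%

4 positions differ (2, 9, 11, 14), so 12 of 16 match: 12/16 = 75%.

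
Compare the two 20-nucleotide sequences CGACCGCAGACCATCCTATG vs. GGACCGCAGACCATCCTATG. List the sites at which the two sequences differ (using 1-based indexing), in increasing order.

1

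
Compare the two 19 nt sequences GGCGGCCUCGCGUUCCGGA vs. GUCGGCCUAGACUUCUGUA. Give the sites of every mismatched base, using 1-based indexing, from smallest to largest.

Differences at site 2 (G→U), site 9 (C→A), site 11 (C→A), site 12 (G→C), site 16 (C→U), site 18 (G→U).

2, 9, 11, 12, 16, 18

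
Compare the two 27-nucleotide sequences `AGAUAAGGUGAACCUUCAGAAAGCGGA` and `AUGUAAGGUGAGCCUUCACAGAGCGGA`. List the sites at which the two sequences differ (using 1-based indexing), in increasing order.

Differences at site 2 (G→U), site 3 (A→G), site 12 (A→G), site 19 (G→C), site 21 (A→G).

2, 3, 12, 19, 21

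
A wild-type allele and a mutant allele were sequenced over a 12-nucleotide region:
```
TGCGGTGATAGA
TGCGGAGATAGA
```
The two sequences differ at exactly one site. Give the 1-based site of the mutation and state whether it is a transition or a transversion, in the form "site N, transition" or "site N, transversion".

Site 6 changes T→A. T is a pyrimidine and A is a purine, so this is a transversion.

site 6, transversion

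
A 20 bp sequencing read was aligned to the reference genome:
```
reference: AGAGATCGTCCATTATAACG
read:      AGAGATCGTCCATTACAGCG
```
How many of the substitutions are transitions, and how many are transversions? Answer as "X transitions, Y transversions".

2 transitions, 0 transversions

Transitions (purine↔purine or pyrimidine↔pyrimidine): 16 T→C, 18 A→G.
Transversions (purine↔pyrimidine): none.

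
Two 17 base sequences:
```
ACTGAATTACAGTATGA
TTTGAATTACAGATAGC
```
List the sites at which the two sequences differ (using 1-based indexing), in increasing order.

1, 2, 13, 14, 15, 17

Differences at site 1 (A→T), site 2 (C→T), site 13 (T→A), site 14 (A→T), site 15 (T→A), site 17 (A→C).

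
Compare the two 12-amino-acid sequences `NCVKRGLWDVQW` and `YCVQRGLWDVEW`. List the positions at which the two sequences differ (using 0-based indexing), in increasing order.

Differences at position 0 (N→Y), position 3 (K→Q), position 10 (Q→E).

0, 3, 10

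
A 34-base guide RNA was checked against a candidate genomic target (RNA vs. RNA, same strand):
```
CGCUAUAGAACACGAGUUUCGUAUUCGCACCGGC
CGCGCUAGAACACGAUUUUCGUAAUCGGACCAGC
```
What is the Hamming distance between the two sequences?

Mismatches (1-based): base 4: U→G; base 5: A→C; base 16: G→U; base 24: U→A; base 28: C→G; base 32: G→A.

6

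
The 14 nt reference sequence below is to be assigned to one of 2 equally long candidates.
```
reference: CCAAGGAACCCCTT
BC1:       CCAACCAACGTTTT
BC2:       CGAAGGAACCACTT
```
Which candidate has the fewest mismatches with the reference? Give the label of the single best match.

BC2

Hamming distances to reference — BC1: 5; BC2: 2.
Smallest is BC2 with 2 mismatches.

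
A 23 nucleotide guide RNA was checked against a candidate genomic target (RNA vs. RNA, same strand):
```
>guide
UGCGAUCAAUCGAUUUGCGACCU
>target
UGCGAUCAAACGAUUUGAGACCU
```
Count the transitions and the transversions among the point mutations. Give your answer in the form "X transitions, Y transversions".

0 transitions, 2 transversions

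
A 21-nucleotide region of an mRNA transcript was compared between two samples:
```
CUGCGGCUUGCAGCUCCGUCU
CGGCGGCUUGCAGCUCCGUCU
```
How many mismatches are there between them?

The sequences differ at bases 2 (1-based) — 1 in total.

1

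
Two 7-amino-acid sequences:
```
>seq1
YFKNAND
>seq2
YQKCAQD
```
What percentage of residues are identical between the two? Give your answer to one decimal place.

3 positions differ (2, 4, 6), so 4 of 7 match: 4/7 = 57.14%.

57.1%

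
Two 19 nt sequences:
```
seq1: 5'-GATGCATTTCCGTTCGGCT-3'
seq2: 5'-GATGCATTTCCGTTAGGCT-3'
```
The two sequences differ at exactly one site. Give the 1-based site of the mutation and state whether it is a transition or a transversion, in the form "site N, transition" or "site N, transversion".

site 15, transversion

The sequences differ only at site 15: C→A (pyrimidine→purine), a transversion.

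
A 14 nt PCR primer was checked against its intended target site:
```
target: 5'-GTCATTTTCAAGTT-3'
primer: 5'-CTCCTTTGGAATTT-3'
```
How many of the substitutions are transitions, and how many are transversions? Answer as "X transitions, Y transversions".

0 transitions, 5 transversions

Mismatches (1-based):
base 1: G→C (purine→pyrimidine, transversion)
base 4: A→C (purine→pyrimidine, transversion)
base 8: T→G (pyrimidine→purine, transversion)
base 9: C→G (pyrimidine→purine, transversion)
base 12: G→T (purine→pyrimidine, transversion)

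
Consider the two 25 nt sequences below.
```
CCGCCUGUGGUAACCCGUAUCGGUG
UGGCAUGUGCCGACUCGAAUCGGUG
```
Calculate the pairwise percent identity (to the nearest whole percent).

68%

Mismatches at positions 1, 2, 5, 10, 11, 12, 15, 18 (1-based): 8 of 25.
Identical positions: 17/25 = 68% → 68%.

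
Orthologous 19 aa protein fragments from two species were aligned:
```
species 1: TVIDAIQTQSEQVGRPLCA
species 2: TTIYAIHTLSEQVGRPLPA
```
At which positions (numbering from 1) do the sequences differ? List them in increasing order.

Scanning 1-based: 2: V/T; 4: D/Y; 7: Q/H; 9: Q/L; 18: C/P.

2, 4, 7, 9, 18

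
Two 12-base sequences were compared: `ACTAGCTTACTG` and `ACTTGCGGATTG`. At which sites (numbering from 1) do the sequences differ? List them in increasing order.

4, 7, 8, 10

Differences at site 4 (A→T), site 7 (T→G), site 8 (T→G), site 10 (C→T).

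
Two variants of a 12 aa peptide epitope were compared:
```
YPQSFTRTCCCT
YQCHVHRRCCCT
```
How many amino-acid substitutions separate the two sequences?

6

Mismatches (1-based): residue 2: P→Q; residue 3: Q→C; residue 4: S→H; residue 5: F→V; residue 6: T→H; residue 8: T→R.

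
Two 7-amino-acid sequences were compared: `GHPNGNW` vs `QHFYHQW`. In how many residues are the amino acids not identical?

5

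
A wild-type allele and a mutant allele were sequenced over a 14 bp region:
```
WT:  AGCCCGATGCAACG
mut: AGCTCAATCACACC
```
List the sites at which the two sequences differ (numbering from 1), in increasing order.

4, 6, 9, 10, 11, 14

Differences at site 4 (C→T), site 6 (G→A), site 9 (G→C), site 10 (C→A), site 11 (A→C), site 14 (G→C).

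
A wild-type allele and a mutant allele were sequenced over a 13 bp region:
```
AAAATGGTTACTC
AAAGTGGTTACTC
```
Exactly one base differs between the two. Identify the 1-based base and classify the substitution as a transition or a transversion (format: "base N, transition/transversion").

Base 4 changes A→G. A is a purine and G is a purine, so this is a transition.

base 4, transition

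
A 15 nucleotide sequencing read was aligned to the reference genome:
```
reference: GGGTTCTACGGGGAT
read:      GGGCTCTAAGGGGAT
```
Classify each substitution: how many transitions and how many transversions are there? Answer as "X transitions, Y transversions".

Transitions (purine↔purine or pyrimidine↔pyrimidine): 4 T→C.
Transversions (purine↔pyrimidine): 9 C→A.

1 transition, 1 transversion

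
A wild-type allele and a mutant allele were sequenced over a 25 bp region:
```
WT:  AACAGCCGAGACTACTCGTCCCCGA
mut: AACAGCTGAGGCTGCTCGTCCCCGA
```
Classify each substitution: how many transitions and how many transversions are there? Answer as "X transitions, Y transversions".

3 transitions, 0 transversions

Transitions (purine↔purine or pyrimidine↔pyrimidine): 7 C→T, 11 A→G, 14 A→G.
Transversions (purine↔pyrimidine): none.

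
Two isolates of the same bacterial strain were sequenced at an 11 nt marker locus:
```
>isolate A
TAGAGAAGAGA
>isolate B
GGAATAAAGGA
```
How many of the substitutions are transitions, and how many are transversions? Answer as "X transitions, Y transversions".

Mismatches (1-based):
site 1: T→G (pyrimidine→purine, transversion)
site 2: A→G (purine→purine, transition)
site 3: G→A (purine→purine, transition)
site 5: G→T (purine→pyrimidine, transversion)
site 8: G→A (purine→purine, transition)
site 9: A→G (purine→purine, transition)

4 transitions, 2 transversions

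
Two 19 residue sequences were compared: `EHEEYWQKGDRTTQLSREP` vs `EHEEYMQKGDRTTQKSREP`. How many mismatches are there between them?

2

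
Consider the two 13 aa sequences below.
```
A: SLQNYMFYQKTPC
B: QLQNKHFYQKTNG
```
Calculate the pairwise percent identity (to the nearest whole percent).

62%

Mismatches at positions 1, 5, 6, 12, 13 (1-based): 5 of 13.
Identical positions: 8/13 = 61.54% → 62%.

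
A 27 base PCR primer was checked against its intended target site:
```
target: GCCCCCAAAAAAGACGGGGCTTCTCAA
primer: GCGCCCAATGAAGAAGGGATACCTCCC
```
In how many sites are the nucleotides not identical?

The sequences differ at sites 3, 9, 10, 15, 19, 20, 21, 22, 26, 27 (1-based) — 10 in total.

10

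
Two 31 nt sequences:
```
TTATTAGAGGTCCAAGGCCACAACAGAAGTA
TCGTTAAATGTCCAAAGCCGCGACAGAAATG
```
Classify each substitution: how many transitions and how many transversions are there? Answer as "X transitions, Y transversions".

Transitions (purine↔purine or pyrimidine↔pyrimidine): 2 T→C, 3 A→G, 7 G→A, 16 G→A, 20 A→G, 22 A→G, 29 G→A, 31 A→G.
Transversions (purine↔pyrimidine): 9 G→T.

8 transitions, 1 transversion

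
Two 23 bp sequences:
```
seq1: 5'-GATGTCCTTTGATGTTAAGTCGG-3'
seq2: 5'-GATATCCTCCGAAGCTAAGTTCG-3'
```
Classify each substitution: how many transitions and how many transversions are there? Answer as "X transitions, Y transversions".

Mismatches (1-based):
base 4: G→A (purine→purine, transition)
base 9: T→C (pyrimidine→pyrimidine, transition)
base 10: T→C (pyrimidine→pyrimidine, transition)
base 13: T→A (pyrimidine→purine, transversion)
base 15: T→C (pyrimidine→pyrimidine, transition)
base 21: C→T (pyrimidine→pyrimidine, transition)
base 22: G→C (purine→pyrimidine, transversion)

5 transitions, 2 transversions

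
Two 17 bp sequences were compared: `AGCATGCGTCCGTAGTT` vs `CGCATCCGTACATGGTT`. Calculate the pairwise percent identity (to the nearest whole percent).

71%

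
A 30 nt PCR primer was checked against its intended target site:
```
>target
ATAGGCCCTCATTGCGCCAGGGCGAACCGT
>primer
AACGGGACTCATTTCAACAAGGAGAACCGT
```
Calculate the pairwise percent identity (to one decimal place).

70.0%

Mismatches at positions 2, 3, 6, 7, 14, 16, 17, 20, 23 (1-based): 9 of 30.
Identical positions: 21/30 = 70% → 70.0%.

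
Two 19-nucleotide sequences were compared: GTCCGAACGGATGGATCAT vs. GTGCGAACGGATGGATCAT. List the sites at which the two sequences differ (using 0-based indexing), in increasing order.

Differences at site 2 (C→G).

2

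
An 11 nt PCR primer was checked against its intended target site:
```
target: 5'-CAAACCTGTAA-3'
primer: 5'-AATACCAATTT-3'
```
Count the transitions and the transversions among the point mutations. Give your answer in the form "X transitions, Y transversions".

Transitions (purine↔purine or pyrimidine↔pyrimidine): 8 G→A.
Transversions (purine↔pyrimidine): 1 C→A, 3 A→T, 7 T→A, 10 A→T, 11 A→T.

1 transition, 5 transversions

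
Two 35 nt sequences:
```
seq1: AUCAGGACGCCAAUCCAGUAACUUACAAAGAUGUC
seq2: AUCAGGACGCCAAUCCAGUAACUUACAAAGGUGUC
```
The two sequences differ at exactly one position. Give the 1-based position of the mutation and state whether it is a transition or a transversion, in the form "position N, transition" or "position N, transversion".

position 31, transition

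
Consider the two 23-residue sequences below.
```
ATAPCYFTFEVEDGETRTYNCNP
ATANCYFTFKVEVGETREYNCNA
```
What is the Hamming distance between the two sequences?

Comparing position by position, 5 positions differ: 4 (P/N), 10 (E/K), 13 (D/V), 18 (T/E), 23 (P/A).

5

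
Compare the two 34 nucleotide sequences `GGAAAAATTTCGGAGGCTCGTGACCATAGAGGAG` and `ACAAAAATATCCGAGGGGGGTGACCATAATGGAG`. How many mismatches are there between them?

Comparing position by position, 9 positions differ: 1 (G/A), 2 (G/C), 9 (T/A), 12 (G/C), 17 (C/G), 18 (T/G), 19 (C/G), 29 (G/A), 30 (A/T).

9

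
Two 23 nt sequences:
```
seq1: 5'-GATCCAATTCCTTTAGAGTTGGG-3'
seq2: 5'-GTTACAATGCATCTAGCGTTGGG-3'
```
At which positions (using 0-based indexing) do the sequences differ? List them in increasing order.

1, 3, 8, 10, 12, 16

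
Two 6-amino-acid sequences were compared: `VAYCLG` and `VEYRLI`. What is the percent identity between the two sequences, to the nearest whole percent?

50%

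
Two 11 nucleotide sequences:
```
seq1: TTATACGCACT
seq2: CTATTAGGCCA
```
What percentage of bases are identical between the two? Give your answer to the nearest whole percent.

45%

Mismatches at positions 1, 5, 6, 8, 9, 11 (1-based): 6 of 11.
Identical positions: 5/11 = 45.45% → 45%.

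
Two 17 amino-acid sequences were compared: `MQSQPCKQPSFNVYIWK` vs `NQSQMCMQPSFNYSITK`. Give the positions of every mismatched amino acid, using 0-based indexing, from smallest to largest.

Differences at position 0 (M→N), position 4 (P→M), position 6 (K→M), position 12 (V→Y), position 13 (Y→S), position 15 (W→T).

0, 4, 6, 12, 13, 15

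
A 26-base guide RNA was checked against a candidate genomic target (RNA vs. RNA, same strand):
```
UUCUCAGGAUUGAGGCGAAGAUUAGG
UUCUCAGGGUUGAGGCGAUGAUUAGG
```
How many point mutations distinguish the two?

2

The sequences differ at sites 9, 19 (1-based) — 2 in total.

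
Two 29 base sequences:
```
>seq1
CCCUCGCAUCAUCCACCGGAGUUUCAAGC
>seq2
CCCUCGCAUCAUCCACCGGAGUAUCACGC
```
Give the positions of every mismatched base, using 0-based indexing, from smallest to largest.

22, 26

Scanning 0-based: 22: U/A; 26: A/C.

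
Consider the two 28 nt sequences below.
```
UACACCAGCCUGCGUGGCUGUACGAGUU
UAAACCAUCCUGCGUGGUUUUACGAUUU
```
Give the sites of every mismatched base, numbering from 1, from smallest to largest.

Scanning 1-based: 3: C/A; 8: G/U; 18: C/U; 20: G/U; 26: G/U.

3, 8, 18, 20, 26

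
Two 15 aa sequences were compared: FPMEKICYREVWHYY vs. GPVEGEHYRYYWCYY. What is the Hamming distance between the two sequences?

8

Comparing position by position, 8 residues differ: 1 (F/G), 3 (M/V), 5 (K/G), 6 (I/E), 7 (C/H), 10 (E/Y), 11 (V/Y), 13 (H/C).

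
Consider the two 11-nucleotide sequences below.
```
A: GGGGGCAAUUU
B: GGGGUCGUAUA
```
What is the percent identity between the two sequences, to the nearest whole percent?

5 positions differ (5, 7, 8, 9, 11), so 6 of 11 match: 6/11 = 54.55%.

55%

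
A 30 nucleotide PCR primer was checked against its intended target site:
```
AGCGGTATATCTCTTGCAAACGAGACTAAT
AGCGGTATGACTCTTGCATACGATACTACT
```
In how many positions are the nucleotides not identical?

5

Comparing position by position, 5 positions differ: 9 (A/G), 10 (T/A), 19 (A/T), 24 (G/T), 29 (A/C).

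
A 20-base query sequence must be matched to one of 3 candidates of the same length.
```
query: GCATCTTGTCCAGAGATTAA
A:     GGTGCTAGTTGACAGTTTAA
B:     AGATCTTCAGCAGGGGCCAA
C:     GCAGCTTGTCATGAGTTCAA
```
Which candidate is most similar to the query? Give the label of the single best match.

C

A differs at 8 bases; B differs at 9 bases; C differs at 5 bases. The closest is C.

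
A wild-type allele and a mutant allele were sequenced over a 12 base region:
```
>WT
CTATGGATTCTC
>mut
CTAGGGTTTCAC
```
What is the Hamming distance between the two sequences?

3

Mismatches (1-based): site 4: T→G; site 7: A→T; site 11: T→A.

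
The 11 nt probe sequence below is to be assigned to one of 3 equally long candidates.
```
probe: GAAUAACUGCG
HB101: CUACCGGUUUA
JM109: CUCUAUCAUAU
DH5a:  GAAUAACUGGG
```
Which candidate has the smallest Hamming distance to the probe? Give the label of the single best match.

Hamming distances to probe — HB101: 9; JM109: 8; DH5a: 1.
Smallest is DH5a with 1 mismatch.

DH5a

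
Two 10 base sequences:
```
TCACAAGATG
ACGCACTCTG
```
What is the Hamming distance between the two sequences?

5

The sequences differ at bases 1, 3, 6, 7, 8 (1-based) — 5 in total.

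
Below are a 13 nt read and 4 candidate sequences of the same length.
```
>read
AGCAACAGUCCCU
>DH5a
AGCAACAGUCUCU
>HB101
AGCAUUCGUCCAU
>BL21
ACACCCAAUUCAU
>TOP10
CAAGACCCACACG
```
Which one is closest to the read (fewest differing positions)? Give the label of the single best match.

DH5a

Hamming distances to read — DH5a: 1; HB101: 4; BL21: 7; TOP10: 9.
Smallest is DH5a with 1 mismatch.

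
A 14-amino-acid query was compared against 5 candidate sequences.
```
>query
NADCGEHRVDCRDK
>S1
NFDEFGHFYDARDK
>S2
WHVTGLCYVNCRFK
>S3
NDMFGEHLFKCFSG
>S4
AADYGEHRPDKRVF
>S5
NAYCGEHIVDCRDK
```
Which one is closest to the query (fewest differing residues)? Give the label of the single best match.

S5

S1 differs at 7 residues; S2 differs at 9 residues; S3 differs at 9 residues; S4 differs at 6 residues; S5 differs at 2 residues. The closest is S5.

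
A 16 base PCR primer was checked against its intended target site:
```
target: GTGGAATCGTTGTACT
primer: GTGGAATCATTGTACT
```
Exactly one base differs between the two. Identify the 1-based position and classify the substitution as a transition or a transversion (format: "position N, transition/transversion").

position 9, transition

Position 9 changes G→A. G is a purine and A is a purine, so this is a transition.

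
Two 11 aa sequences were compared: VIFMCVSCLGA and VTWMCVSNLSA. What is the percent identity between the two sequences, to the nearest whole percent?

64%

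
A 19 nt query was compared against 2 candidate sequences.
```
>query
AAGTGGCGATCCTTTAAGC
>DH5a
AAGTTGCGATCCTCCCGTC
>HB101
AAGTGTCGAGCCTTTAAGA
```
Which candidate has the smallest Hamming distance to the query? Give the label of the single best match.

DH5a differs at 6 sites; HB101 differs at 3 sites. The closest is HB101.

HB101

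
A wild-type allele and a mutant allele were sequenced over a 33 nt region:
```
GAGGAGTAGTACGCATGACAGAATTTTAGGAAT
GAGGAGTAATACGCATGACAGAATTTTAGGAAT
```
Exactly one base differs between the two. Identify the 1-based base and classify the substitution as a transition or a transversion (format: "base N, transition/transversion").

base 9, transition

Base 9 changes G→A. G is a purine and A is a purine, so this is a transition.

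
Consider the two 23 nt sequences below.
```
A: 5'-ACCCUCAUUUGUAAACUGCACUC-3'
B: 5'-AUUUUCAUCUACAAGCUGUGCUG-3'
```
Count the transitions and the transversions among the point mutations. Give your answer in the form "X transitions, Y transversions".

9 transitions, 1 transversion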